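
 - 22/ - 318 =11/159 = 0.07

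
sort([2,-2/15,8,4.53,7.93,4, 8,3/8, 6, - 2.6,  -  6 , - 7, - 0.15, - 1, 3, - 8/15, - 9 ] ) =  [-9,-7,-6, - 2.6,-1, - 8/15, -0.15, - 2/15 , 3/8,2, 3, 4,4.53,6, 7.93,8,8] 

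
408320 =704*580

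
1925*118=227150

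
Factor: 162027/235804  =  459/668 = 2^( - 2 )*3^3*17^1*167^( - 1) 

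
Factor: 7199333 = 73^1*98621^1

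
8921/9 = 991+2/9 = 991.22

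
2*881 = 1762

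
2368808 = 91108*26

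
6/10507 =6/10507 = 0.00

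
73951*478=35348578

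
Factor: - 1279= - 1279^1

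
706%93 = 55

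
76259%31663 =12933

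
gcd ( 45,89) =1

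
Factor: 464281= 464281^1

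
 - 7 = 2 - 9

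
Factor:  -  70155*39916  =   - 2800306980 = - 2^2*3^2 * 5^1*17^1*587^1*1559^1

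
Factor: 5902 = 2^1*13^1*227^1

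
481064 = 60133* 8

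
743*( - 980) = - 728140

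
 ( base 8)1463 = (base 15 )399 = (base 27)139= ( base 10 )819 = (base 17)2E3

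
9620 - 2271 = 7349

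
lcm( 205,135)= 5535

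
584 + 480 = 1064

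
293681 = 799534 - 505853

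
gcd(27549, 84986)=1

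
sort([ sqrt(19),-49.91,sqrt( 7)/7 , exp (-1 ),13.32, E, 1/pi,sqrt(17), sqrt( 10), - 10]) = [  -  49.91, - 10,  1/pi, exp( -1),  sqrt( 7 )/7,E,sqrt( 10), sqrt ( 17), sqrt( 19 ), 13.32] 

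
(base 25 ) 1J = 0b101100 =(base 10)44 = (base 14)32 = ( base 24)1k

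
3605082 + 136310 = 3741392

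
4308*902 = 3885816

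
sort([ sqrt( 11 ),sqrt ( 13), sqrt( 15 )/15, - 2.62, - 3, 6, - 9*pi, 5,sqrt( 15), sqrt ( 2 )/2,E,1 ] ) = [ - 9 * pi,- 3, - 2.62,sqrt(15 ) /15, sqrt(2 )/2,  1, E , sqrt (11),  sqrt( 13), sqrt( 15),5 , 6 ]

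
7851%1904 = 235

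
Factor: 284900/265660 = 385/359= 5^1*7^1*11^1*359^ ( - 1 ) 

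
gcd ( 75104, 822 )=2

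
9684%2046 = 1500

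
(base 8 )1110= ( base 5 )4314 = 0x248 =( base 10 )584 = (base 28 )ko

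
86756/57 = 1522  +  2/57 = 1522.04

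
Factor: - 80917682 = -2^1*41^1 * 986801^1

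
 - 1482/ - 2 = 741+0/1 =741.00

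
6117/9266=6117/9266=0.66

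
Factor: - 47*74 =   -  2^1 * 37^1*47^1 = -3478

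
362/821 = 362/821 = 0.44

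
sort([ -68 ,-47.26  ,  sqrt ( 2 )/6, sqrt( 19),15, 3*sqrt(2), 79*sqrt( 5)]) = [ - 68, - 47.26, sqrt( 2)/6,3*sqrt( 2) , sqrt(19 ), 15 , 79*sqrt( 5)] 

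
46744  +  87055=133799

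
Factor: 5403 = 3^1 * 1801^1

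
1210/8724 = 605/4362 =0.14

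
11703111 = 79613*147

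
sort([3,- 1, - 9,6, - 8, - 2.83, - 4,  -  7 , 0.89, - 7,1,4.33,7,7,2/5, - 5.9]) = [-9, - 8, - 7, - 7, - 5.9,  -  4, - 2.83, - 1,2/5, 0.89, 1,3, 4.33,6,7,7 ] 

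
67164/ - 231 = -22388/77= -290.75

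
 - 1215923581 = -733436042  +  -482487539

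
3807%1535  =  737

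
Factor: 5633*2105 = 11857465 = 5^1*43^1*131^1*421^1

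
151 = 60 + 91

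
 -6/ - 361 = 6/361=0.02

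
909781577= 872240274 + 37541303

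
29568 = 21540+8028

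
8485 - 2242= 6243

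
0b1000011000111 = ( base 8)10307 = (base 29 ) 533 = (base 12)259b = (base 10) 4295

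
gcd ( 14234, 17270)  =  22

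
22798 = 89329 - 66531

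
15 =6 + 9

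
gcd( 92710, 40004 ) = 146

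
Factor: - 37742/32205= - 334/285 = - 2^1*3^ ( - 1 )*5^ ( - 1 )*19^( - 1)*167^1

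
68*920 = 62560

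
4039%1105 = 724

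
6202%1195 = 227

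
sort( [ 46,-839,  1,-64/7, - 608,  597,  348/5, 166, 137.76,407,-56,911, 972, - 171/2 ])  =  [- 839, - 608, - 171/2 ,-56, - 64/7, 1,46, 348/5, 137.76, 166,  407,597, 911 , 972]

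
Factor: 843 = 3^1*281^1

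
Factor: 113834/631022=7^( - 1) * 137^(-1) * 173^1 = 173/959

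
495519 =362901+132618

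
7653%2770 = 2113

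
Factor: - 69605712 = -2^4*3^2*11^1 * 43943^1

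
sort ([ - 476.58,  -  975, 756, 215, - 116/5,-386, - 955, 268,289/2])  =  [ - 975, - 955, - 476.58, - 386, - 116/5, 289/2,215, 268, 756]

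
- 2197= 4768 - 6965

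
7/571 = 7/571 = 0.01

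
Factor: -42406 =-2^1*7^1*13^1*233^1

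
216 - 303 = - 87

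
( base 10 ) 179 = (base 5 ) 1204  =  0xb3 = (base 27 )6H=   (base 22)83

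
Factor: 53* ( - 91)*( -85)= 5^1 * 7^1*13^1* 17^1*53^1  =  409955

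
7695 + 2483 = 10178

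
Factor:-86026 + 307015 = 220989 = 3^1*19^1*3877^1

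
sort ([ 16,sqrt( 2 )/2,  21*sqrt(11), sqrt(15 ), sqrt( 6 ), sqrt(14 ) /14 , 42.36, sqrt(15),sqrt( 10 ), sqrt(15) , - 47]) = [ - 47, sqrt( 14 )/14 , sqrt(2 ) /2,sqrt ( 6 ), sqrt(10 ) , sqrt (15),sqrt(15), sqrt(15),16, 42.36,  21*sqrt( 11) ]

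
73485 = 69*1065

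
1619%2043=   1619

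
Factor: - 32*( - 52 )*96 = 159744 = 2^12*3^1*13^1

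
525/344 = 525/344= 1.53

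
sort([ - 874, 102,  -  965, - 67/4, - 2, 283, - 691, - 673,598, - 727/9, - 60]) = [ - 965,- 874,-691, - 673, - 727/9,-60, - 67/4,-2, 102,  283,598 ]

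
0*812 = 0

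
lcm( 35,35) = 35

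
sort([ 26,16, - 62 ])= [ - 62 , 16, 26 ] 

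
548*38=20824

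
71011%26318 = 18375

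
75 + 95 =170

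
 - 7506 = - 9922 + 2416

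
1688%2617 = 1688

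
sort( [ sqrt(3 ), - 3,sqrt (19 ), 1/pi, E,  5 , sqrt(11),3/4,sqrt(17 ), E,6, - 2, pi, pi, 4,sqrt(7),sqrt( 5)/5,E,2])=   [ - 3,  -  2, 1/pi , sqrt( 5 )/5, 3/4,sqrt(3), 2,sqrt(7), E, E,E,pi,pi, sqrt (11), 4,sqrt(17 ), sqrt(19),5, 6] 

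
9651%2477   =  2220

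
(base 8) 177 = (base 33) 3s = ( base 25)52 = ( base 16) 7f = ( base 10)127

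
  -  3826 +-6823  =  -10649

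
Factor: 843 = 3^1*281^1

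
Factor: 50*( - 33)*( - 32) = 52800 = 2^6*3^1*5^2*11^1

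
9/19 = 9/19=0.47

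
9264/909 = 3088/303 =10.19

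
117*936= 109512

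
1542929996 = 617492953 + 925437043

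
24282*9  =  218538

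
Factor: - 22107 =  - 3^1*7369^1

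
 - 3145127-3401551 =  - 6546678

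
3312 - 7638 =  - 4326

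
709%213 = 70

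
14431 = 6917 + 7514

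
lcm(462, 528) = 3696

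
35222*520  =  18315440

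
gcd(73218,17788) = 2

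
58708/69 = 850 + 58/69 = 850.84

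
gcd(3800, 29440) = 40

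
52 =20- - 32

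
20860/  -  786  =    -  27+181/393 =-26.54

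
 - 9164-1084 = - 10248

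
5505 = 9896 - 4391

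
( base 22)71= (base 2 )10011011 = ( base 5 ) 1110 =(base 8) 233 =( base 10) 155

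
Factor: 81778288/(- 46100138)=-40889144/23050069 = -2^3 * 7^( - 1)*37^1 * 47^( - 1)*70061^( - 1 )*138139^1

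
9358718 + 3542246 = 12900964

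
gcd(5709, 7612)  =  1903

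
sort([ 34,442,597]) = [ 34,  442,597 ]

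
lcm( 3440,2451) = 196080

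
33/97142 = 33/97142 =0.00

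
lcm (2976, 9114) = 145824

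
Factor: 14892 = 2^2*3^1*17^1*73^1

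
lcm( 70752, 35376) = 70752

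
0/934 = 0 = 0.00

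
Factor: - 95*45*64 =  - 2^6*3^2* 5^2*19^1 = - 273600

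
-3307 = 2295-5602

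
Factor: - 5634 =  - 2^1*3^2*313^1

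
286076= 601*476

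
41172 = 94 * 438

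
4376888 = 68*64366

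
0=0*27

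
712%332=48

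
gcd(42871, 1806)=43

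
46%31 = 15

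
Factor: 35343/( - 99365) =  - 297/835 = - 3^3*5^( - 1 )*11^1*167^( - 1 ) 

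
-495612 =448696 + - 944308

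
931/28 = 133/4 = 33.25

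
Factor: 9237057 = 3^1* 461^1*6679^1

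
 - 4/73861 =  - 4/73861 = - 0.00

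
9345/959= 9 + 102/137=9.74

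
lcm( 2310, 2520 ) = 27720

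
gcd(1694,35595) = 7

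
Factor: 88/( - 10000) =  - 2^( - 1)*5^(  -  4)*11^1 = - 11/1250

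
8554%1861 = 1110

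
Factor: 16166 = 2^1*59^1*137^1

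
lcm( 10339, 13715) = 672035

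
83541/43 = 1942 + 35/43 = 1942.81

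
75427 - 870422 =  - 794995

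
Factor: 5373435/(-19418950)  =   -2^(-1)*3^1*5^ ( -1)*19^( - 1) * 20441^( - 1) *358229^1=- 1074687/3883790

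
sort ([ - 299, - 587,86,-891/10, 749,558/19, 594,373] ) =[ - 587, - 299, - 891/10,  558/19 , 86, 373, 594 , 749 ] 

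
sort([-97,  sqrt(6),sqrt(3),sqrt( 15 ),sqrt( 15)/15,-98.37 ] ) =[-98.37,  -  97, sqrt(15)/15,sqrt(3) , sqrt(6), sqrt(15)] 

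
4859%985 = 919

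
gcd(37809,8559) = 9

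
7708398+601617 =8310015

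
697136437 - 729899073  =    -  32762636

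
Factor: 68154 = 2^1* 3^1*37^1*307^1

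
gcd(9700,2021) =1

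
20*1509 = 30180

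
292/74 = 146/37=   3.95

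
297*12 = 3564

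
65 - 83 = - 18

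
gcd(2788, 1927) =41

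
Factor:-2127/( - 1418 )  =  2^(-1 )*3^1 = 3/2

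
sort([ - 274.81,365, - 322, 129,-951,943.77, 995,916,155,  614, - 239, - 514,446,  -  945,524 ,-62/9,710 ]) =[ - 951,-945,-514, - 322, - 274.81, - 239, - 62/9,129,155,365,446,524,614,710,  916 , 943.77,995 ]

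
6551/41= 6551/41 = 159.78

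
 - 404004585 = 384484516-788489101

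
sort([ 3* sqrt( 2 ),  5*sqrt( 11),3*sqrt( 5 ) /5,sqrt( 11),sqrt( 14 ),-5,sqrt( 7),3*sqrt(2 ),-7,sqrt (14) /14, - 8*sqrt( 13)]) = [  -  8*sqrt ( 13),  -  7 , - 5,  sqrt( 14)/14,3*sqrt( 5 )/5,  sqrt( 7 ),sqrt (11 ),  sqrt (14 ) , 3*sqrt( 2),3*sqrt( 2 ),5*sqrt(11)]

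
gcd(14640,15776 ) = 16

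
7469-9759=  - 2290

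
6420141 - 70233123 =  - 63812982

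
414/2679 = 138/893   =  0.15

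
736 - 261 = 475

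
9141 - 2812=6329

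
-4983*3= -14949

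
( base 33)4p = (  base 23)6J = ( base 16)9d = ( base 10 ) 157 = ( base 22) 73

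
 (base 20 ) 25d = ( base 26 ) 193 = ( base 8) 1621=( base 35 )Q3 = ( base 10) 913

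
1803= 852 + 951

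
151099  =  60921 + 90178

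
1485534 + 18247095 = 19732629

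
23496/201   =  7832/67 = 116.90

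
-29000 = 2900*( - 10 )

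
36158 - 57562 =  - 21404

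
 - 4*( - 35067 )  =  140268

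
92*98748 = 9084816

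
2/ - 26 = -1/13 = - 0.08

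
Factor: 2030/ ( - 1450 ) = -5^( - 1 )*7^1 = -  7/5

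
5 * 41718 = 208590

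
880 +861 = 1741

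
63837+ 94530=158367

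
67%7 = 4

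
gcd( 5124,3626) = 14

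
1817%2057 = 1817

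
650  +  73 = 723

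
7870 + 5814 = 13684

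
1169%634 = 535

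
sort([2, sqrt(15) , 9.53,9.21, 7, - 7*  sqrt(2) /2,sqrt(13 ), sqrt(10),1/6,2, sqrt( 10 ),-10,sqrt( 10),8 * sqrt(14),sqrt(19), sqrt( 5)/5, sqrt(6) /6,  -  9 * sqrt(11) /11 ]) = [  -  10, - 7*sqrt(2)/2, -9* sqrt(11) /11,1/6, sqrt (6)/6, sqrt(5 ) /5, 2, 2,sqrt (10 ), sqrt( 10),sqrt( 10),sqrt(13), sqrt(15),sqrt( 19), 7, 9.21  ,  9.53, 8*sqrt(14)]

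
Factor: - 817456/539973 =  - 2^4*3^( - 3) *7^(-1 ) * 19^1*2689^1*2857^( - 1) 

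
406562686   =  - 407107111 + 813669797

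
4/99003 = 4/99003 = 0.00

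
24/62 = 12/31 = 0.39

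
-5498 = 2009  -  7507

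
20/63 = 20/63 = 0.32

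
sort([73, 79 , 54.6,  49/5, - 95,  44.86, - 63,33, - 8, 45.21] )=[ - 95 ,-63,- 8, 49/5,33,44.86,45.21, 54.6, 73,79 ] 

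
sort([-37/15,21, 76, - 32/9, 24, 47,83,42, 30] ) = [ - 32/9, - 37/15,21,24,30,42,47,76,83]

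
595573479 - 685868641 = -90295162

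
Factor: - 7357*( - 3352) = 2^3*7^1 *419^1*1051^1 = 24660664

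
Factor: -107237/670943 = -7^( - 1 )*101^( - 1) * 113^1  =  -113/707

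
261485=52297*5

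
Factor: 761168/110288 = 61^ ( - 1)*421^1 = 421/61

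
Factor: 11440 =2^4*5^1 * 11^1*13^1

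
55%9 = 1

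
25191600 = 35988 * 700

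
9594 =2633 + 6961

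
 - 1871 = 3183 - 5054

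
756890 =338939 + 417951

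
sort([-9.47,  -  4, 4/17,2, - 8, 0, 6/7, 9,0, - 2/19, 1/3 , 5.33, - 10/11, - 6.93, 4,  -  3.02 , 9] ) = [  -  9.47, - 8,  -  6.93, -4,-3.02,-10/11,  -  2/19, 0, 0, 4/17, 1/3, 6/7, 2, 4, 5.33,9,9]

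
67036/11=67036/11  =  6094.18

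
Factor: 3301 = 3301^1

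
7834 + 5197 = 13031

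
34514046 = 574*60129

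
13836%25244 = 13836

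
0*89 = 0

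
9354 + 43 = 9397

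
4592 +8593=13185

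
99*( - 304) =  - 30096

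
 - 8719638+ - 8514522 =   -  17234160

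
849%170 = 169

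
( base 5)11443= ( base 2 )1101101001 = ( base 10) 873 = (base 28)135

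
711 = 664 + 47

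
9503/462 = 20 + 263/462= 20.57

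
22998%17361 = 5637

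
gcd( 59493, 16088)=1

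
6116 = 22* 278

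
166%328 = 166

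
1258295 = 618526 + 639769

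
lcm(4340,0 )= 0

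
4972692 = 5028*989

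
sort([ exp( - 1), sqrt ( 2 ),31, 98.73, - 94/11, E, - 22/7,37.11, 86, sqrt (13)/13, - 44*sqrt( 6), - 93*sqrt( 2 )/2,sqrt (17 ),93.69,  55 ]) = [ - 44*sqrt(6),  -  93*sqrt(2 )/2, - 94/11  , - 22/7,sqrt (13 )/13, exp( - 1 ),sqrt(2),E, sqrt(17),31,37.11,55,86,93.69, 98.73] 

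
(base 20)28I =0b1111010010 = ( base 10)978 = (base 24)1GI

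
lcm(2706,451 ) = 2706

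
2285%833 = 619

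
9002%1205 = 567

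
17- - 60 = 77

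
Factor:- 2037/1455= -7/5= - 5^( -1 )*  7^1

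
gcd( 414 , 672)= 6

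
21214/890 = 10607/445 = 23.84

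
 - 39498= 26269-65767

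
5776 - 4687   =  1089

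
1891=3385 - 1494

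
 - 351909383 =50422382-402331765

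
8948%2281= 2105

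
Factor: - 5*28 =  - 140=- 2^2*5^1 * 7^1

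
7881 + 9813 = 17694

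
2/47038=1/23519= 0.00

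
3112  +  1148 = 4260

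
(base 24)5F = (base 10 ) 135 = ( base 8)207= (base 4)2013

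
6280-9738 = -3458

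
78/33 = 26/11 = 2.36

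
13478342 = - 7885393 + 21363735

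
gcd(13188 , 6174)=42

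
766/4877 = 766/4877 = 0.16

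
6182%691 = 654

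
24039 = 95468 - 71429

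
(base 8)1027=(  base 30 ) HP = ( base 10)535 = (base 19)193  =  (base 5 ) 4120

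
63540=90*706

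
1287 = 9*143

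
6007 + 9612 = 15619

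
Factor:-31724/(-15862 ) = 2=2^1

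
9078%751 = 66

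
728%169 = 52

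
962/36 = 26 + 13/18 =26.72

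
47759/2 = 23879 + 1/2 = 23879.50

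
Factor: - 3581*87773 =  - 7^1*3581^1*12539^1 = -314315113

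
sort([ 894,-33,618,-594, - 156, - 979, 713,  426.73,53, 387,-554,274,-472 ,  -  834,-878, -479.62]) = [ -979,-878,-834, -594,  -  554,-479.62, -472, - 156, - 33,53,  274,  387,426.73,  618, 713,894]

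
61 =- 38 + 99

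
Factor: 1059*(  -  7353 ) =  - 3^3*19^1*43^1 * 353^1 = - 7786827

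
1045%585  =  460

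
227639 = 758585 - 530946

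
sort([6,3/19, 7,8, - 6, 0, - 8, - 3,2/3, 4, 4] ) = [ - 8, - 6, - 3, 0,  3/19,2/3, 4, 4, 6, 7,8 ]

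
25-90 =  - 65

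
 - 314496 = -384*819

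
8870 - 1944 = 6926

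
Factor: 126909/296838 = 2^( - 1)*3^( - 1)*23^( - 1)*59^1= 59/138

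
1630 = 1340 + 290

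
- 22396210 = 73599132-95995342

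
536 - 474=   62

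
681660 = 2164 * 315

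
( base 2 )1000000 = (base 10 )64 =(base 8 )100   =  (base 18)3A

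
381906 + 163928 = 545834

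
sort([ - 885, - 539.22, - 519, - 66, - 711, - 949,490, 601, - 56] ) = [ - 949 ,-885, - 711, - 539.22,-519, - 66, - 56,490, 601] 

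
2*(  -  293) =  - 586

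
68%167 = 68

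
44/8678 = 22/4339 = 0.01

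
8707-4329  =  4378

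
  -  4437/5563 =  - 4437/5563= - 0.80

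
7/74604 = 7/74604 = 0.00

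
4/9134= 2/4567 = 0.00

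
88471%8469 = 3781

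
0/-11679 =0/1 = - 0.00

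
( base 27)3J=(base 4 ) 1210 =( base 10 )100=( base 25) 40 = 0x64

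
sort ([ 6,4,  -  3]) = [  -  3,4,6]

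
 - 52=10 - 62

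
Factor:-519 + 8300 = 7781 = 31^1 *251^1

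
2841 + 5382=8223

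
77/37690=77/37690 = 0.00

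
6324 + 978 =7302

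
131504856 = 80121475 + 51383381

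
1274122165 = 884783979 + 389338186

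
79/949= 79/949 = 0.08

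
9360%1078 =736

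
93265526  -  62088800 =31176726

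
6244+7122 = 13366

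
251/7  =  35 + 6/7 = 35.86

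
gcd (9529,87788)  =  1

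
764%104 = 36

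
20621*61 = 1257881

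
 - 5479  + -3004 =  - 8483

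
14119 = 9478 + 4641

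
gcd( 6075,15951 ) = 3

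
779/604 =779/604 = 1.29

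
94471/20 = 94471/20=4723.55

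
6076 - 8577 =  - 2501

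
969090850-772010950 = 197079900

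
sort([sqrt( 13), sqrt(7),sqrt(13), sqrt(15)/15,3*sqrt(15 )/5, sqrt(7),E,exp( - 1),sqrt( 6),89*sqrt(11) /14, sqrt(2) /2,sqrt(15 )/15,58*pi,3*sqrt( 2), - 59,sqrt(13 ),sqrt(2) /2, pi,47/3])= [ - 59,sqrt(15)/15, sqrt( 15 ) /15, exp( - 1) , sqrt(2 ) /2,  sqrt( 2)/2,3 *sqrt(15)/5 , sqrt( 6), sqrt(7), sqrt (7 ),E,pi,sqrt ( 13 ),sqrt(13),sqrt( 13),3*sqrt(2 ) , 47/3,  89*sqrt( 11)/14, 58*pi]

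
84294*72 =6069168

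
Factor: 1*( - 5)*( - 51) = 3^1*5^1*17^1=255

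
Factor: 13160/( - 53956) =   -  2^1*5^1*41^( - 1 ) =- 10/41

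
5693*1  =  5693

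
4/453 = 4/453= 0.01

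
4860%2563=2297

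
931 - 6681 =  - 5750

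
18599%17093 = 1506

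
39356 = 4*9839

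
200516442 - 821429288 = -620912846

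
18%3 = 0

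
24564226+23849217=48413443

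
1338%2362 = 1338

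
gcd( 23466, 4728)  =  6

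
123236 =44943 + 78293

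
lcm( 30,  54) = 270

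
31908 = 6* 5318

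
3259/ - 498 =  - 3259/498 = -6.54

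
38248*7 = 267736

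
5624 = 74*76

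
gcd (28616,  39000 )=8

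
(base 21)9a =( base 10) 199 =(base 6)531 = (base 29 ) 6p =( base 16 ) C7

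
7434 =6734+700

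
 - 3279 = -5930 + 2651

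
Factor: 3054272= 2^6*13^1*3671^1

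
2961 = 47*63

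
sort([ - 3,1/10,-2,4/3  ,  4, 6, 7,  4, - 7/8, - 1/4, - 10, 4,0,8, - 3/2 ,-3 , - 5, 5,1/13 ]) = [ - 10,  -  5, - 3, - 3,-2, - 3/2,-7/8,-1/4,0, 1/13,1/10,4/3,4,4 , 4,5, 6, 7,8 ]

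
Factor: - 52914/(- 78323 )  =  2^1*3^1*7^( - 1)* 67^( - 1 )*167^( - 1)*8819^1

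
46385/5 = 9277 = 9277.00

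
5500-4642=858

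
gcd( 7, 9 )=1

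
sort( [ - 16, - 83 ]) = [ - 83, - 16]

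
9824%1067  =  221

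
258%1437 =258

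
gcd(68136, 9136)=8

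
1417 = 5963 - 4546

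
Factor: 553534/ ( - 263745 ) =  - 2^1*3^( - 2 )*5^( - 1 ) * 5861^( - 1)*276767^1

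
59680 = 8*7460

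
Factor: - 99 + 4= -95 = - 5^1*19^1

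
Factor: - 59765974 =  - 2^1 *29882987^1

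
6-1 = 5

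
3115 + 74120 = 77235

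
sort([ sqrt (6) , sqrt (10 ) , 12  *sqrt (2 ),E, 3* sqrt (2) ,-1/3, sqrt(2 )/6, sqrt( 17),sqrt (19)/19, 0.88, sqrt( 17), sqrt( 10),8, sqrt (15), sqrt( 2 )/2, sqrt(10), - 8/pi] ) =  [-8/pi ,-1/3, sqrt( 19 )/19, sqrt( 2 ) /6, sqrt( 2 )/2,0.88, sqrt( 6) , E , sqrt(10 ) , sqrt( 10) , sqrt (10 ), sqrt (15 ),sqrt(17), sqrt( 17),  3 * sqrt( 2 ),  8  ,  12 *sqrt(2)]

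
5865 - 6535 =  - 670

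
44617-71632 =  - 27015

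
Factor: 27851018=2^1*13^1*1071193^1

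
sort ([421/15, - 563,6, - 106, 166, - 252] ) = [ - 563, - 252, - 106, 6,421/15 , 166] 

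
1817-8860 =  - 7043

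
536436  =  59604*9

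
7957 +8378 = 16335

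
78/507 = 2/13=0.15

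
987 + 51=1038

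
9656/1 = 9656= 9656.00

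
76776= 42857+33919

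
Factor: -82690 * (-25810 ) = 2134228900 = 2^2*5^2*29^1*89^1 * 8269^1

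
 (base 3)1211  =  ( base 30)1j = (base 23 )23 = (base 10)49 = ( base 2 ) 110001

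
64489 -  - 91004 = 155493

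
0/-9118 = 0/1 = - 0.00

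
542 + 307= 849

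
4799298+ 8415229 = 13214527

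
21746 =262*83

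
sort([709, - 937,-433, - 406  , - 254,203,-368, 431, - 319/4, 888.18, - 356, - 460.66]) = [ - 937,  -  460.66,-433, - 406, - 368, - 356,- 254 , -319/4 , 203,431, 709, 888.18]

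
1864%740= 384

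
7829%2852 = 2125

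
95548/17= 5620 + 8/17 = 5620.47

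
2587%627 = 79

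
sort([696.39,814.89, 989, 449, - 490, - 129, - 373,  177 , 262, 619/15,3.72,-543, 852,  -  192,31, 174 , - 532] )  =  [ - 543,-532, - 490, - 373, - 192, -129 , 3.72, 31 , 619/15 , 174, 177, 262, 449 , 696.39,  814.89,852,  989]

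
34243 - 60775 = - 26532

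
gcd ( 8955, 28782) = 9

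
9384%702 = 258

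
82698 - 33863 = 48835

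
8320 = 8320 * 1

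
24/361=24/361 = 0.07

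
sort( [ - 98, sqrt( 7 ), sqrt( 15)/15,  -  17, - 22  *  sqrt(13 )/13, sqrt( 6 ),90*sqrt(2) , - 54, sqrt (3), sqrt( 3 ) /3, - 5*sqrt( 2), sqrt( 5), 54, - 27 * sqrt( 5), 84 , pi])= [ - 98, - 27 * sqrt( 5), - 54, - 17, - 5*sqrt(2), - 22*sqrt( 13 ) /13,sqrt( 15)/15,sqrt( 3 )/3,sqrt (3), sqrt( 5 ), sqrt( 6), sqrt( 7), pi,  54,84, 90*sqrt(2)] 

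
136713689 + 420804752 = 557518441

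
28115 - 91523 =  - 63408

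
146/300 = 73/150 = 0.49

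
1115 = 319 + 796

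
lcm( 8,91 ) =728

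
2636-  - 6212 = 8848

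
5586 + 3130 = 8716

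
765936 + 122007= 887943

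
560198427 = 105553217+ 454645210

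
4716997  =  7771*607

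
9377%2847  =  836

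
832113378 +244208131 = 1076321509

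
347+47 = 394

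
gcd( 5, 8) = 1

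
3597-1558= 2039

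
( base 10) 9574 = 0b10010101100110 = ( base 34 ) 89K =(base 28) C5Q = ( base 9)14117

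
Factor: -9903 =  - 3^1*3301^1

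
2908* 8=23264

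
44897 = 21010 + 23887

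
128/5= 25 + 3/5 = 25.60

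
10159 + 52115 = 62274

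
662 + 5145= 5807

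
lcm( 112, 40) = 560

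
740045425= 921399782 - 181354357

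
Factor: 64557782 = 2^1 * 19^1*179^1*9491^1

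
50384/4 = 12596=12596.00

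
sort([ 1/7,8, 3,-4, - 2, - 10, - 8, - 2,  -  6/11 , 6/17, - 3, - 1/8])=[ - 10, - 8 ,-4,-3, -2, - 2,- 6/11, - 1/8 , 1/7,6/17,3, 8 ] 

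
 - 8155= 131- 8286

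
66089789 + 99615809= 165705598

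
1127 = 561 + 566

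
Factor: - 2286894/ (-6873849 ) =2^1*3^(  -  2)*23^( - 1)*113^1*3373^1*11069^( - 1) =762298/2291283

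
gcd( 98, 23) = 1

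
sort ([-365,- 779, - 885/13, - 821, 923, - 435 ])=[ - 821, -779 , -435,-365,-885/13, 923]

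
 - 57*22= - 1254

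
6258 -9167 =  - 2909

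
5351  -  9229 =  - 3878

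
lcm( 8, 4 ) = 8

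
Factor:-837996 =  - 2^2*3^1*69833^1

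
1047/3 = 349 = 349.00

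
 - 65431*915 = -59869365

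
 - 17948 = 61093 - 79041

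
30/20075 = 6/4015 = 0.00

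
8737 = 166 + 8571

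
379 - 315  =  64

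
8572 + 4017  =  12589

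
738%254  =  230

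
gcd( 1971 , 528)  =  3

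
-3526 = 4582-8108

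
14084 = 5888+8196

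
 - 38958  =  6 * ( - 6493)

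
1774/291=1774/291 = 6.10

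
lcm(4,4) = 4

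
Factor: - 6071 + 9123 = 2^2*7^1*109^1 = 3052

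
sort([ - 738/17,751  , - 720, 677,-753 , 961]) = [ - 753, - 720, - 738/17,677, 751,961 ] 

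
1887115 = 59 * 31985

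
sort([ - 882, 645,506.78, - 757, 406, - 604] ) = [ - 882, -757, - 604 , 406,506.78, 645 ] 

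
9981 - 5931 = 4050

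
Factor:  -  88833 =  - 3^1*29611^1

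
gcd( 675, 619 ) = 1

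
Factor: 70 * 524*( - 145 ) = - 5318600= - 2^3 * 5^2*7^1*29^1*131^1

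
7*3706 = 25942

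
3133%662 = 485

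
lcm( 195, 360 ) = 4680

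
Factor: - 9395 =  - 5^1 * 1879^1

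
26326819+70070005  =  96396824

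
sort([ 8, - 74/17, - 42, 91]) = [ - 42, - 74/17, 8, 91] 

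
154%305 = 154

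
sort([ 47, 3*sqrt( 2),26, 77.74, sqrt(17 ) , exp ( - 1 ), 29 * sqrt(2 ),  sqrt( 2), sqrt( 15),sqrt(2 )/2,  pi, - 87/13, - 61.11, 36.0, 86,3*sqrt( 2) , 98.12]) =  [-61.11, - 87/13,  exp( - 1 ),sqrt(2)/2,sqrt(2),pi,sqrt(15), sqrt(17 ), 3*sqrt (2), 3*sqrt( 2 ), 26,  36.0, 29 * sqrt( 2),47,77.74, 86, 98.12]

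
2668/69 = 38 + 2/3 = 38.67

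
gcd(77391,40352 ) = 1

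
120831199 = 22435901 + 98395298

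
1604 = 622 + 982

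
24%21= 3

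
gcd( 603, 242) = 1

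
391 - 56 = 335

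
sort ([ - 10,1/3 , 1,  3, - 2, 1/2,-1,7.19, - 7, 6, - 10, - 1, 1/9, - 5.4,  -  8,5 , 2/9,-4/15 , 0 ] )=[ - 10 ,-10, - 8, - 7, - 5.4,-2, - 1,-1,-4/15, 0, 1/9,2/9,  1/3, 1/2, 1 , 3 , 5 , 6,7.19]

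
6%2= 0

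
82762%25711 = 5629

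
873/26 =33  +  15/26 = 33.58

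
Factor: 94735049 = 94735049^1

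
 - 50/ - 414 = 25/207 = 0.12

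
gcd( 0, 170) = 170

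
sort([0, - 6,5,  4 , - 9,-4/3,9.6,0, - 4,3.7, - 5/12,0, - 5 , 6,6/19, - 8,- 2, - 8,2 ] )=[ - 9, - 8 , - 8,-6, - 5, - 4,  -  2,-4/3, - 5/12, 0,0,0,6/19, 2, 3.7, 4,5, 6,9.6 ]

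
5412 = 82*66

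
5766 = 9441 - 3675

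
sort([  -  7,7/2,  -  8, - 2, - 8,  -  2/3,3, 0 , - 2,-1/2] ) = [ - 8, - 8, - 7, - 2,-2, - 2/3, - 1/2 , 0, 3 , 7/2 ] 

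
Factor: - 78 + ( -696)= - 2^1*3^2*43^1 = - 774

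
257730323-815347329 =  -557617006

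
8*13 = 104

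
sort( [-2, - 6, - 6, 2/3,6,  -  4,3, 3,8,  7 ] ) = [-6,-6, - 4, - 2,  2/3, 3,3,6, 7,8 ]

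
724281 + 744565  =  1468846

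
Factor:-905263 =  - 101^1*8963^1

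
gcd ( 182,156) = 26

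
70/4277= 10/611 = 0.02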